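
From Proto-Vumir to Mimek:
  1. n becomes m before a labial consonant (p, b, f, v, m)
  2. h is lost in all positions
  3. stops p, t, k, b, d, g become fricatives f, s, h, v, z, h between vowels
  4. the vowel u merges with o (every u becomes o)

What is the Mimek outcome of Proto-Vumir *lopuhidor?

Mimek: *lopuhidor
  lopuhidor (rule 1 does not apply)
  lopuhidor → lopuidor   [h-loss]
  lopuidor → lofuizor   [intervocalic lenition]
  lofuizor → lofoizor   [vowel merger]
  giving Mimek lofoizor.

lofoizor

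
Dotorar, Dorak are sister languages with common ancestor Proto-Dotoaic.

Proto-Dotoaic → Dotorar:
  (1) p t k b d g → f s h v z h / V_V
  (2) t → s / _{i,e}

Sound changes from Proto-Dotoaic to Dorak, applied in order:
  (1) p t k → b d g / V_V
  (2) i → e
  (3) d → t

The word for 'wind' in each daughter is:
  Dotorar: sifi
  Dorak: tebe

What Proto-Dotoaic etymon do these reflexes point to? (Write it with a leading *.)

Position 4: Dotorar has i, Dorak has e. Dotorar preserves i here (none of its changes turn any other segment into i), so the proto-segment is *i.
Position 1: Dotorar has s, Dorak has t. Taking the neighbouring segments as reconstructed: Dotorar s could go back to *t or *s; Dorak t could go back to *t or *d — the one source consistent with every daughter is *t.
This points to *tipi. Verify forward in each daughter:
Dotorar: *tipi > tifi > sifi  (by intervocalic lenition, palatalisation)
Dorak: *tipi > tibi > tebe  (by intervocalic voicing, vowel merger)
*tipi is the unique common source.

*tipi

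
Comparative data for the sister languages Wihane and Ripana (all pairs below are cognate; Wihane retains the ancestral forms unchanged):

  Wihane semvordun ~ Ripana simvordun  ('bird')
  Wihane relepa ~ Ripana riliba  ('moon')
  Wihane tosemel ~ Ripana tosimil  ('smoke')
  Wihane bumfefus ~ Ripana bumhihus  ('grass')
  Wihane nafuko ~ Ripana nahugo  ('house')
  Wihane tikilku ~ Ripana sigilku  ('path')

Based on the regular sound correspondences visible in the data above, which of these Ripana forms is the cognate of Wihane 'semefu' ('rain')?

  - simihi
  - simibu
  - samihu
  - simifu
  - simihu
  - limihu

semvordun ~ simvordun, tosemel ~ tosimil — Wihane e corresponds to Ripana i after a consonant, before a nasal.
bumfefus ~ bumhihus — Wihane e corresponds to Ripana i after a consonant, before a labial obstruent.
bumfefus ~ bumhihus, nafuko ~ nahugo — Wihane f corresponds to Ripana h between vowels (before a back vowel).
Applying these to Wihane 'semefu':
  semefu → simefu   (e→i after a consonant, before a nasal)
  simefu → simifu   (e→i after a consonant, before a labial obstruent)
  simifu → simihu   (f→h between vowels (before a back vowel))
So the Ripana cognate is 'simihu'.

simihu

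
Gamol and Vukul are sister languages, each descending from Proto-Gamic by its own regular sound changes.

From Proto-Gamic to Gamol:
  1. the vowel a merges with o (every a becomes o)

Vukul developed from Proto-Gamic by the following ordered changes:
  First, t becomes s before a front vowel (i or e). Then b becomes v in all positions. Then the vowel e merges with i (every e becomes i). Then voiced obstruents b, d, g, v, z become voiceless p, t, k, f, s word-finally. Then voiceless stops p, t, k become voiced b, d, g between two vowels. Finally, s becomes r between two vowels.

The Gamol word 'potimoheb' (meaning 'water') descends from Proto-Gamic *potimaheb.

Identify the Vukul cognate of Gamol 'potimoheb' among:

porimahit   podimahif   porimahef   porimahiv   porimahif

porimahif

Vukul: *potimaheb
  potimaheb → posimaheb   [palatalisation]
  posimaheb → posimahev   [unconditioned shift]
  posimahev → posimahiv   [vowel merger]
  posimahiv → posimahif   [final devoicing]
  posimahif (rule 5 does not apply)
  posimahif → porimahif   [rhotacism]
  giving Vukul porimahif.
Among the options, 'porimahif' alone shows every Vukul change applied in order.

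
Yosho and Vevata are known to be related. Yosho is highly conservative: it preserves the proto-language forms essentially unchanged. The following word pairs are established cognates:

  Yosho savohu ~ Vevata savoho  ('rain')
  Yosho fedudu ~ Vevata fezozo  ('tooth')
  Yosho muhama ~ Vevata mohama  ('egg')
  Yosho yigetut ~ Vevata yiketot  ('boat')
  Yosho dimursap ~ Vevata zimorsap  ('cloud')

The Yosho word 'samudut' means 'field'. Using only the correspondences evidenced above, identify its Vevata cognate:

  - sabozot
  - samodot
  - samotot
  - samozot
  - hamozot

samozot

fedudu ~ fezozo, muhama ~ mohama — Yosho u corresponds to Vevata o after a consonant, before a consonant other than r, m, n, p, b, f, v.
fedudu ~ fezozo — Yosho d corresponds to Vevata z between vowels (before a back vowel).
Applying these to Yosho 'samudut':
  samudut → samodut   (u→o after a consonant, before a consonant other than r, m, n, p, b, f, v)
  samodut → samozut   (d→z between vowels (before a back vowel))
  samozut → samozot   (u→o after a consonant, before a consonant other than r, m, n, p, b, f, v)
So the Vevata cognate is 'samozot'.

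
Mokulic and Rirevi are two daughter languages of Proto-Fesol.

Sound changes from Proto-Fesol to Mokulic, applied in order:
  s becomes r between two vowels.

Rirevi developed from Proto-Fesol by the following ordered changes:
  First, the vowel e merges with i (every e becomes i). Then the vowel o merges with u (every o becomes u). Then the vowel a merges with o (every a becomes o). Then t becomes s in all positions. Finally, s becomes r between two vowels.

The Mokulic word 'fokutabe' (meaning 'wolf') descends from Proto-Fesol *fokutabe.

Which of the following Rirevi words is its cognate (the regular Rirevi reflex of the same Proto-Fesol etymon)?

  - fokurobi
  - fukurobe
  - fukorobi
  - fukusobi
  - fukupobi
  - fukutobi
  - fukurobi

fukurobi

Rirevi: *fokutabe
  fokutabe → fokutabi   [vowel merger]
  fokutabi → fukutabi   [vowel merger]
  fukutabi → fukutobi   [vowel merger]
  fukutobi → fukusobi   [unconditioned shift]
  fukusobi → fukurobi   [rhotacism]
  giving Rirevi fukurobi.
Among the options, 'fukurobi' alone shows every Rirevi change applied in order.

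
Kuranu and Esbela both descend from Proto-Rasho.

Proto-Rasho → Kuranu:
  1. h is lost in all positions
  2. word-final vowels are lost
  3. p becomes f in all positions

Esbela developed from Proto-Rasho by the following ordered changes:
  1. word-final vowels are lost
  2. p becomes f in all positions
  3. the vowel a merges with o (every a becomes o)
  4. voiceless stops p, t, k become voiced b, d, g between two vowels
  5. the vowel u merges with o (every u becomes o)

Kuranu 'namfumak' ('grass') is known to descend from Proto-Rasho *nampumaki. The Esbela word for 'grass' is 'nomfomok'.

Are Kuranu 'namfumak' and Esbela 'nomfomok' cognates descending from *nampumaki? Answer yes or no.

Derive the expected Esbela reflex of *nampumaki:
Esbela: *nampumaki
  nampumaki → nampumak   [apocope]
  nampumak → namfumak   [unconditioned shift]
  namfumak → nomfumok   [vowel merger]
  nomfumok (rule 4 does not apply)
  nomfumok → nomfomok   [vowel merger]
  giving Esbela nomfomok.
Esbela 'nomfomok' matches the regular reflex exactly, so the pair is cognate.

yes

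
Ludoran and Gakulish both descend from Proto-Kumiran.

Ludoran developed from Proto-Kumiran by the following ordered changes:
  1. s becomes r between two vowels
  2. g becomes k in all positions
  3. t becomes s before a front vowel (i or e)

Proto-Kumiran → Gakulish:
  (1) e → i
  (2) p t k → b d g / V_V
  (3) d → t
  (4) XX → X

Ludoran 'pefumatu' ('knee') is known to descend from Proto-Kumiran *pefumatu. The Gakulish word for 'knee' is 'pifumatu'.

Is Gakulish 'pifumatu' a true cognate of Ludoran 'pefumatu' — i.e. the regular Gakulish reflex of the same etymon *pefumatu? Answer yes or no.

yes

Derive the expected Gakulish reflex of *pefumatu:
Gakulish: *pefumatu
  pefumatu → pifumatu   [vowel merger]
  pifumatu → pifumadu   [intervocalic voicing]
  pifumadu → pifumatu   [unconditioned shift]
  pifumatu (rule 4 does not apply)
  giving Gakulish pifumatu.
Gakulish 'pifumatu' matches the regular reflex exactly, so the pair is cognate.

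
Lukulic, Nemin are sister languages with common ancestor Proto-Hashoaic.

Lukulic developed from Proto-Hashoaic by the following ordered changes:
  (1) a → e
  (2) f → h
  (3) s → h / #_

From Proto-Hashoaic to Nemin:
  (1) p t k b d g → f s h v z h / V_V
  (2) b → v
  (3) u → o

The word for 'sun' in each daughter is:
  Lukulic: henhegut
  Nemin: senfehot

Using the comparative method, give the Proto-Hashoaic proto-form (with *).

Position 6: Lukulic has g, Nemin has h. Lukulic preserves g here (none of its changes turn any other segment into g), so the proto-segment is *g.
Position 1: Lukulic has h, Nemin has s. Taking the neighbouring segments as reconstructed: Lukulic h could go back to *f or *s or *h; Nemin s can only go back to *s — the one source consistent with every daughter is *s.
Position 4: Lukulic has h, Nemin has f. Taking the neighbouring segments as reconstructed: Lukulic h could go back to *f or *h; Nemin f can only go back to *f — the one source consistent with every daughter is *f.
Verify the candidate proto-form against each daughter:
Lukulic: *senfegut > senhegut > henhegut  (by unconditioned shift, debuccalisation)
Nemin: *senfegut > senfehut > senfehot  (by intervocalic lenition, vowel merger)
Only *senfegut yields all of Lukulic henhegut, Nemin senfehot.

*senfegut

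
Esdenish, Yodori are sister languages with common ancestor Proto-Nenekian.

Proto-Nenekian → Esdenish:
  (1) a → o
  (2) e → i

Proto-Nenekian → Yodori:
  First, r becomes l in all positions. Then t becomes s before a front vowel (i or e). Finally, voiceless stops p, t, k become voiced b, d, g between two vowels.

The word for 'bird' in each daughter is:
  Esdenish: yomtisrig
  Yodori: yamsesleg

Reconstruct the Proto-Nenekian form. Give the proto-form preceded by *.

*yamtesreg

Position 8: Esdenish has i, Yodori has e. Yodori preserves e here (none of its changes turn any other segment into e), so the proto-segment is *e.
Position 7: Esdenish has r, Yodori has l. Esdenish preserves r here (none of its changes turn any other segment into r), so the proto-segment is *r.
Position 5: Esdenish has i, Yodori has e. Yodori preserves e here (none of its changes turn any other segment into e), so the proto-segment is *e.
Verify the candidate proto-form against each daughter:
Esdenish: start from *yamtesreg.
  rule 1 (vowel merger): yamtesreg → yomtesreg
  rule 2 (vowel merger): yomtesreg → yomtisrig
  ⇒ Esdenish yomtisrig
Yodori: *yamtesreg
  yamtesreg → yamtesleg   [unconditioned shift]
  yamtesleg → yamsesleg   [palatalisation]
  yamsesleg (rule 3 does not apply)
  giving Yodori yamsesleg.
No other proto-form is consistent with every reflex, so the reconstruction is *yamtesreg.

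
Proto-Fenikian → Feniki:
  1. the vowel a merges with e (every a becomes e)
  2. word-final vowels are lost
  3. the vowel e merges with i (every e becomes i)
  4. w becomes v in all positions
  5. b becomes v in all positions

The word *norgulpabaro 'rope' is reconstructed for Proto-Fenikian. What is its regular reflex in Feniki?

norgulpivir

Feniki: start from *norgulpabaro.
  rule 1 (vowel merger): norgulpabaro → norgulpebero
  rule 2 (apocope): norgulpebero → norgulpeber
  rule 3 (vowel merger): norgulpeber → norgulpibir
  rule 4: no change — norgulpibir
  rule 5 (unconditioned shift): norgulpibir → norgulpivir
  ⇒ Feniki norgulpivir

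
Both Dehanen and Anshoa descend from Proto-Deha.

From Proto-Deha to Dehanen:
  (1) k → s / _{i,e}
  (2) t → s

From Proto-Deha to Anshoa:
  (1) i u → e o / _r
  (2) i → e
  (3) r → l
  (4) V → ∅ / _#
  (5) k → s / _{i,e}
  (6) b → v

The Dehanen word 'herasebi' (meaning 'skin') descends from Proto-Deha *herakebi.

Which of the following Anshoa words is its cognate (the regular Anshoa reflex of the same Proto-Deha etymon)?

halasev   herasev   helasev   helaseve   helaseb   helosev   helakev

helasev

Anshoa: start from *herakebi.
  rule 1: no change — herakebi
  rule 2 (vowel merger): herakebi → herakebe
  rule 3 (unconditioned shift): herakebe → helakebe
  rule 4 (apocope): helakebe → helakeb
  rule 5 (palatalisation): helakeb → helaseb
  rule 6 (unconditioned shift): helaseb → helasev
  ⇒ Anshoa helasev
Only 'helasev' matches the regular Anshoa development of *herakebi.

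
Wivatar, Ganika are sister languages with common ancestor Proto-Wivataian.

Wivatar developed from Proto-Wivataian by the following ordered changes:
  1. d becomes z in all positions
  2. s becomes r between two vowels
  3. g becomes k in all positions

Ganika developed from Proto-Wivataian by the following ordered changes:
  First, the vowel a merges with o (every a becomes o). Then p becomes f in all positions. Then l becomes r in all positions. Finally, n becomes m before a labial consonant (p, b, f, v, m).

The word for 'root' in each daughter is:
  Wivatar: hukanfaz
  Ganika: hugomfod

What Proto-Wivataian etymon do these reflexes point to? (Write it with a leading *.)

Position 5: Wivatar has n, Ganika has m. Wivatar preserves n here (none of its changes turn any other segment into n), so the proto-segment is *n.
Position 8: Wivatar has z, Ganika has d. Ganika preserves d here (none of its changes turn any other segment into d), so the proto-segment is *d.
Position 7: Wivatar has a, Ganika has o. Wivatar preserves a here (none of its changes turn any other segment into a), so the proto-segment is *a.
Verify the candidate proto-form against each daughter:
Wivatar: *huganfad > huganfaz > hukanfaz  (by unconditioned shift, unconditioned shift)
Ganika: *huganfad
  huganfad → hugonfod   [vowel merger]
  hugonfod (rule 2 does not apply)
  hugonfod (rule 3 does not apply)
  hugonfod → hugomfod   [nasal place assimilation]
  giving Ganika hugomfod.
*huganfad is the unique common source.

*huganfad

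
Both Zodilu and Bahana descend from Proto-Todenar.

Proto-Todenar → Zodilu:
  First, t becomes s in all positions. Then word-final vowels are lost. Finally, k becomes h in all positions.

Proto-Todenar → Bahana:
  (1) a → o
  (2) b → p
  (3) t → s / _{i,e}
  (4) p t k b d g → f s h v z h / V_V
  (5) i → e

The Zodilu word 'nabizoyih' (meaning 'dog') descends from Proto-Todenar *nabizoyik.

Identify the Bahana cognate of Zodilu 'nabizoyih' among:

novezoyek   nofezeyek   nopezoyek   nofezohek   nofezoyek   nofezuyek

Bahana: start from *nabizoyik.
  rule 1 (vowel merger): nabizoyik → nobizoyik
  rule 2 (unconditioned shift): nobizoyik → nopizoyik
  rule 3: no change — nopizoyik
  rule 4 (intervocalic lenition): nopizoyik → nofizoyik
  rule 5 (vowel merger): nofizoyik → nofezoyek
  ⇒ Bahana nofezoyek
Among the options, 'nofezoyek' alone shows every Bahana change applied in order.

nofezoyek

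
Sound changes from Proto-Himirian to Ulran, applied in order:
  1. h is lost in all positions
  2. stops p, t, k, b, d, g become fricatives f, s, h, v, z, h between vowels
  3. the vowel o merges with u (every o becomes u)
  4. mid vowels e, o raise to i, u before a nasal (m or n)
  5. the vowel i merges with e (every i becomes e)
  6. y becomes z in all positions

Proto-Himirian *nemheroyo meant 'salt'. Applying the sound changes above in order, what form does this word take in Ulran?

nemeruzu

Ulran: *nemheroyo
  nemheroyo → nemeroyo   [h-loss]
  nemeroyo (rule 2 does not apply)
  nemeroyo → nemeruyu   [vowel merger]
  nemeruyu → nimeruyu   [pre-nasal raising]
  nimeruyu → nemeruyu   [vowel merger]
  nemeruyu → nemeruzu   [unconditioned shift]
  giving Ulran nemeruzu.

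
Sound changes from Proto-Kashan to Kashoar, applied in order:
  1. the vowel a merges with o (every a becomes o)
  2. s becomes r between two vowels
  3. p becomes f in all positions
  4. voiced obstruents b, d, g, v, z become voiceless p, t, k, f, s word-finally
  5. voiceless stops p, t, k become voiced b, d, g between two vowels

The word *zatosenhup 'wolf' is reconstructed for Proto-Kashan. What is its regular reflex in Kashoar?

zodorenhuf

Kashoar: *zatosenhup > zotosenhup > zotorenhup > zotorenhuf > zodorenhuf  (by vowel merger, rhotacism, unconditioned shift, intervocalic voicing)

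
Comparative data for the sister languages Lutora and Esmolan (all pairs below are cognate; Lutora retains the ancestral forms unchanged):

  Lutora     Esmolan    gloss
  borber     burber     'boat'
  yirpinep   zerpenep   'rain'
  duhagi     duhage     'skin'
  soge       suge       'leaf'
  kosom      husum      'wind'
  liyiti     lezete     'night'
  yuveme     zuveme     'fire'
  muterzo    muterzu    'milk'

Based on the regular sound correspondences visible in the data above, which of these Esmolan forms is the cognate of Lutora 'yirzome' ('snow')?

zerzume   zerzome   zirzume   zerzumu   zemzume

yirpinep ~ zerpenep — Lutora y corresponds to Esmolan z word-initially before a front vowel.
yirpinep ~ zerpenep — Lutora i corresponds to Esmolan e after a consonant, before r.
kosom ~ husum — Lutora o corresponds to Esmolan u after a consonant, before a nasal.
Applying these to Lutora 'yirzome':
  yirzome → zirzome   (y→z word-initially before a front vowel)
  zirzome → zerzome   (i→e after a consonant, before r)
  zerzome → zerzume   (o→u after a consonant, before a nasal)
So the Esmolan cognate is 'zerzume'.

zerzume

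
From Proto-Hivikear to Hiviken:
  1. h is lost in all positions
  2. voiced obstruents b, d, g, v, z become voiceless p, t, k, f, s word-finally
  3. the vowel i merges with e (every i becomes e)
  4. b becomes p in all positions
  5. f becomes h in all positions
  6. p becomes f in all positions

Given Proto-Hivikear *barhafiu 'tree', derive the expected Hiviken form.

faraheu

Hiviken: *barhafiu > barafiu > barafeu > parafeu > paraheu > faraheu  (by h-loss, vowel merger, unconditioned shift, unconditioned shift, unconditioned shift)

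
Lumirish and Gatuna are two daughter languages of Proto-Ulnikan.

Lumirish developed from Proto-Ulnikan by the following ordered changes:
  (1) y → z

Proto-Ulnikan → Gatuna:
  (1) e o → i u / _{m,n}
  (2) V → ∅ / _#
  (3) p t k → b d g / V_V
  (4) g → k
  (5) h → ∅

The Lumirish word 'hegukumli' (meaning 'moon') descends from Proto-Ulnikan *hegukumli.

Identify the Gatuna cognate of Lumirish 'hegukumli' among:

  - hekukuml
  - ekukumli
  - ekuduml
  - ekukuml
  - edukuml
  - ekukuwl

ekukuml

Gatuna: start from *hegukumli.
  rule 1: no change — hegukumli
  rule 2 (apocope): hegukumli → hegukuml
  rule 3 (intervocalic voicing): hegukuml → heguguml
  rule 4 (unconditioned shift): heguguml → hekukuml
  rule 5 (h-loss): hekukuml → ekukuml
  ⇒ Gatuna ekukuml
The other candidates each miss or misapply at least one Gatuna change.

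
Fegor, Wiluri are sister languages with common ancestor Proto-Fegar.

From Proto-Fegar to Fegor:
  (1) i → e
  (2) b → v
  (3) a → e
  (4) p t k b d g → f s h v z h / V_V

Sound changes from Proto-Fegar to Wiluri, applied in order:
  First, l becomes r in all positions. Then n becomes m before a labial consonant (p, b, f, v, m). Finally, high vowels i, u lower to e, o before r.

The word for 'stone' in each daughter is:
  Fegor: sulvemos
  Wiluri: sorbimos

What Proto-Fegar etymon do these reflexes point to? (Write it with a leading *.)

*sulbimos

Position 5: Fegor has e, Wiluri has i. Wiluri preserves i here (none of its changes turn any other segment into i), so the proto-segment is *i.
Position 3: Fegor has l, Wiluri has r. Fegor preserves l here (none of its changes turn any other segment into l), so the proto-segment is *l.
Position 4: Fegor has v, Wiluri has b. Wiluri preserves b here (none of its changes turn any other segment into b), so the proto-segment is *b.
Verify the candidate proto-form against each daughter:
Fegor: *sulbimos > sulbemos > sulvemos  (by vowel merger, unconditioned shift)
Wiluri: *sulbimos > surbimos > sorbimos  (by unconditioned shift, pre-rhotic lowering)
No other proto-form is consistent with every reflex, so the reconstruction is *sulbimos.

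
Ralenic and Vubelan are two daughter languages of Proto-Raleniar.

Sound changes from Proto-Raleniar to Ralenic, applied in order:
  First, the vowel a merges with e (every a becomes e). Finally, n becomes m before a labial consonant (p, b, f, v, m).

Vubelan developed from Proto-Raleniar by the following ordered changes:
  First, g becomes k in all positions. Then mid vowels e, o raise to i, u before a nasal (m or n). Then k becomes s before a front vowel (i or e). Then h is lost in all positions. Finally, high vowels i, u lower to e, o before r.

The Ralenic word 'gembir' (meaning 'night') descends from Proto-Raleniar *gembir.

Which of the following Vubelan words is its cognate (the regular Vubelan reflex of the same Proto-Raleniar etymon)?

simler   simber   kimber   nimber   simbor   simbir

simber

Vubelan: *gembir
  gembir → kembir   [unconditioned shift]
  kembir → kimbir   [pre-nasal raising]
  kimbir → simbir   [palatalisation]
  simbir (rule 4 does not apply)
  simbir → simber   [pre-rhotic lowering]
  giving Vubelan simber.
Among the options, 'simber' alone shows every Vubelan change applied in order.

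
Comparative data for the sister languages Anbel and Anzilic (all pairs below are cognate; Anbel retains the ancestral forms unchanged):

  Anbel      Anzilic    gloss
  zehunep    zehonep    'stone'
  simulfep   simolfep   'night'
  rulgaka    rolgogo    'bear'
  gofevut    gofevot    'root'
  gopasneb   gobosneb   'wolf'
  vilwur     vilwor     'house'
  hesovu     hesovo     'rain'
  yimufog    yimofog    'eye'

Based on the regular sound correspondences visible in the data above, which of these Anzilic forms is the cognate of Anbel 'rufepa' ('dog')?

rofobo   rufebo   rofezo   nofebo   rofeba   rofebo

yimufog ~ yimofog — Anbel u corresponds to Anzilic o after a consonant, before a labial obstruent.
gopasneb ~ gobosneb — Anbel p corresponds to Anzilic b between vowels (before a back vowel).
rulgaka ~ rolgogo — Anbel a corresponds to Anzilic o word-finally.
Applying these to Anbel 'rufepa':
  rufepa → rofepa   (u→o after a consonant, before a labial obstruent)
  rofepa → rofeba   (p→b between vowels (before a back vowel))
  rofeba → rofebo   (a→o word-finally)
So the Anzilic cognate is 'rofebo'.

rofebo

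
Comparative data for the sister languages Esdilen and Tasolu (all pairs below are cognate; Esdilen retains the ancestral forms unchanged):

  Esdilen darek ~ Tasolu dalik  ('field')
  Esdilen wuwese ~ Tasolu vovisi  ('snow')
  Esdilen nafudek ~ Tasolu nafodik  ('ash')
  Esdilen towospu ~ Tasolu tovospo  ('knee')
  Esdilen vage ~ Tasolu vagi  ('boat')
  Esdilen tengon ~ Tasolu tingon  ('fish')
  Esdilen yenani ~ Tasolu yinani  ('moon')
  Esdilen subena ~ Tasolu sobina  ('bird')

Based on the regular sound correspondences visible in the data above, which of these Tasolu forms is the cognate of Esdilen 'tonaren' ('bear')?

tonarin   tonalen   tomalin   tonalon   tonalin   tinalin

darek ~ dalik — Esdilen r corresponds to Tasolu l between vowels (before a front vowel).
tengon ~ tingon, yenani ~ yinani — Esdilen e corresponds to Tasolu i after a consonant, before a nasal.
Applying these to Esdilen 'tonaren':
  tonaren → tonalen   (r→l between vowels (before a front vowel))
  tonalen → tonalin   (e→i after a consonant, before a nasal)
So the Tasolu cognate is 'tonalin'.

tonalin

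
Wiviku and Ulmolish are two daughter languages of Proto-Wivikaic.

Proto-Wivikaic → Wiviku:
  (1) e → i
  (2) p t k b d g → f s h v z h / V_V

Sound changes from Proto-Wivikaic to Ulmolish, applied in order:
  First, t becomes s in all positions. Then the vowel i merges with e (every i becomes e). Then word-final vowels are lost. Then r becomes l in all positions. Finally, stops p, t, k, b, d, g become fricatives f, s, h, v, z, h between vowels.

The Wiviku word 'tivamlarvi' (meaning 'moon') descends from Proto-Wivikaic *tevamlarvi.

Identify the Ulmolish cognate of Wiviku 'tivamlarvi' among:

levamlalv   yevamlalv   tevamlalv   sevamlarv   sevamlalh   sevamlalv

Ulmolish: start from *tevamlarvi.
  rule 1 (unconditioned shift): tevamlarvi → sevamlarvi
  rule 2 (vowel merger): sevamlarvi → sevamlarve
  rule 3 (apocope): sevamlarve → sevamlarv
  rule 4 (unconditioned shift): sevamlarv → sevamlalv
  rule 5: no change — sevamlalv
  ⇒ Ulmolish sevamlalv
Only 'sevamlalv' matches the regular Ulmolish development of *tevamlarvi.

sevamlalv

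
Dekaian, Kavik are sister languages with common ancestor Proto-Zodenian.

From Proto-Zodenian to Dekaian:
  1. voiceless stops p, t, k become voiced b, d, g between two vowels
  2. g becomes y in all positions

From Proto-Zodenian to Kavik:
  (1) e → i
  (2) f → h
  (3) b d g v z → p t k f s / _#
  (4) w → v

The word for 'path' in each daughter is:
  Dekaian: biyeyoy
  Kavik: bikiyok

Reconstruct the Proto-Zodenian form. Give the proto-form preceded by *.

*bikeyog

Position 4: Dekaian has e, Kavik has i. Dekaian preserves e here (none of its changes turn any other segment into e), so the proto-segment is *e.
Position 3: Dekaian has y, Kavik has k. Taking the neighbouring segments as reconstructed: Dekaian y could go back to *k or *g or *y; Kavik k can only go back to *k — the one source consistent with every daughter is *k.
Position 7: Dekaian has y, Kavik has k. Taking the neighbouring segments as reconstructed: Dekaian y could go back to *g or *y; Kavik k could go back to *k or *g — the one source consistent with every daughter is *g.
Continuing position by position gives *bikeyog; check it forward:
Dekaian: *bikeyog > bigeyog > biyeyoy  (by intervocalic voicing, unconditioned shift)
Kavik: *bikeyog
  bikeyog → bikiyog   [vowel merger]
  bikiyog (rule 2 does not apply)
  bikiyog → bikiyok   [final devoicing]
  bikiyok (rule 4 does not apply)
  giving Kavik bikiyok.
*bikeyog is the unique common source.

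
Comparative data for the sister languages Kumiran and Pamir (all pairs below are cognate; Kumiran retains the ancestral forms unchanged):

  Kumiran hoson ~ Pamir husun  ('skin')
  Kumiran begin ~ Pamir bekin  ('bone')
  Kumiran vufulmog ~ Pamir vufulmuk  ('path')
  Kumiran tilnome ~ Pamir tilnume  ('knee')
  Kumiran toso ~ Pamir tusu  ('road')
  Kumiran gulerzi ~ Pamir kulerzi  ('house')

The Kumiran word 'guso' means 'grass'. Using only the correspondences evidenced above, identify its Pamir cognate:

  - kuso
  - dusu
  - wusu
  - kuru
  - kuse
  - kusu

kusu

gulerzi ~ kulerzi — Kumiran g corresponds to Pamir k word-initially before a back vowel.
toso ~ tusu — Kumiran o corresponds to Pamir u word-finally.
Applying these to Kumiran 'guso':
  guso → kuso   (g→k word-initially before a back vowel)
  kuso → kusu   (o→u word-finally)
So the Pamir cognate is 'kusu'.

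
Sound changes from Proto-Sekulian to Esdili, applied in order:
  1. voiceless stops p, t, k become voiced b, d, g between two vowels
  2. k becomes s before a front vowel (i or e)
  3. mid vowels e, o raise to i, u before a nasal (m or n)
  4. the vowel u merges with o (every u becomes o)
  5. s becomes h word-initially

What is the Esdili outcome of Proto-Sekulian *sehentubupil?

Esdili: start from *sehentubupil.
  rule 1 (intervocalic voicing): sehentubupil → sehentububil
  rule 2: no change — sehentububil
  rule 3 (pre-nasal raising): sehentububil → sehintububil
  rule 4 (vowel merger): sehintububil → sehintobobil
  rule 5 (debuccalisation): sehintobobil → hehintobobil
  ⇒ Esdili hehintobobil

hehintobobil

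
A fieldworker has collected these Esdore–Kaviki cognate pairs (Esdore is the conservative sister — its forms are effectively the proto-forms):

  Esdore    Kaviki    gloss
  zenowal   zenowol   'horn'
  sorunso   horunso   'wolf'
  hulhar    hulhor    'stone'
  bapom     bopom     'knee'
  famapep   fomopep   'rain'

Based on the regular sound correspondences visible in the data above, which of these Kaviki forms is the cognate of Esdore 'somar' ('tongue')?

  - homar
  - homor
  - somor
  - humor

homor

sorunso ~ horunso — Esdore s corresponds to Kaviki h word-initially before a back vowel.
hulhar ~ hulhor — Esdore a corresponds to Kaviki o after a consonant, before r.
Applying these to Esdore 'somar':
  somar → homar   (s→h word-initially before a back vowel)
  homar → homor   (a→o after a consonant, before r)
So the Kaviki cognate is 'homor'.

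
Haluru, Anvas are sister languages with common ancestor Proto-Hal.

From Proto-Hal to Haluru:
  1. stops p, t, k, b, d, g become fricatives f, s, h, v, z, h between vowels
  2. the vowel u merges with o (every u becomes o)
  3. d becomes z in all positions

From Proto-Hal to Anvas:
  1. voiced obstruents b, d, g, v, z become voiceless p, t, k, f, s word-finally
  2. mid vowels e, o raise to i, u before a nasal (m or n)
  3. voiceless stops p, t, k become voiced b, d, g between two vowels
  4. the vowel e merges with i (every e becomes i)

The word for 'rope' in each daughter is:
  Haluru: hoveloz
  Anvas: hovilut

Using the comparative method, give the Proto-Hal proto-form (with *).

*hovelud

Position 7: Haluru has z, Anvas has t. Taking the neighbouring segments as reconstructed: Haluru z could go back to *d or *z; Anvas t could go back to *t or *d — the one source consistent with every daughter is *d.
Position 4: Haluru has e, Anvas has i. Haluru preserves e here (none of its changes turn any other segment into e), so the proto-segment is *e.
Position 6: Haluru has o, Anvas has u. Taking the neighbouring segments as reconstructed: Haluru o could go back to *o or *u; Anvas u can only go back to *u — the one source consistent with every daughter is *u.
This points to *hovelud. Verify forward in each daughter:
Haluru: *hovelud > hovelod > hoveloz  (by vowel merger, unconditioned shift)
Anvas: *hovelud > hovelut > hovilut  (by final devoicing, vowel merger)
*hovelud is the unique common source.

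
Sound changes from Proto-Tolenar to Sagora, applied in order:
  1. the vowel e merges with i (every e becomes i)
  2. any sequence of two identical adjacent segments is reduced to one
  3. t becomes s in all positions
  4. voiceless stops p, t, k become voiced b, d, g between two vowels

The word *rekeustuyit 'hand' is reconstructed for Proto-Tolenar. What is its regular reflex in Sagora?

Sagora: start from *rekeustuyit.
  rule 1 (vowel merger): rekeustuyit → rikiustuyit
  rule 2: no change — rikiustuyit
  rule 3 (unconditioned shift): rikiustuyit → rikiussuyis
  rule 4 (intervocalic voicing): rikiussuyis → rigiussuyis
  ⇒ Sagora rigiussuyis

rigiussuyis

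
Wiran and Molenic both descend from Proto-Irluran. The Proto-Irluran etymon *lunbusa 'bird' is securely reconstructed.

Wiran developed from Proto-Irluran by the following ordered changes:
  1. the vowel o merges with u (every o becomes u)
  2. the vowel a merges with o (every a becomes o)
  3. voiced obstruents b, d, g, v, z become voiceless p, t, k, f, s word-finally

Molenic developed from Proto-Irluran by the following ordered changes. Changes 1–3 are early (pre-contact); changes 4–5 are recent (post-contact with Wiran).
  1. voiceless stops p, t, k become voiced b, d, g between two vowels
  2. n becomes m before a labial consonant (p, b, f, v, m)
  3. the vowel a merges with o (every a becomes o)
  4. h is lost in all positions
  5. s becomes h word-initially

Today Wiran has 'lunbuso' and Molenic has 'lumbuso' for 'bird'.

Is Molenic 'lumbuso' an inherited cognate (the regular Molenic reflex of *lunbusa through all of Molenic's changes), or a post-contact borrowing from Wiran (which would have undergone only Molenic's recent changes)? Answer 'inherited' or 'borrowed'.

If inherited, *lunbusa would pass through all of Molenic's changes:
Molenic: *lunbusa > lumbusa > lumbuso  (by nasal place assimilation, vowel merger)
If borrowed from Wiran 'lunbuso' after the early changes, it would undergo only the recent ones:
  rule 4 (h-loss): no change (lunbuso)
  rule 5 (debuccalisation): no change (lunbuso)
  ⇒ as a loan: lunbuso
Molenic 'lumbuso' matches the inherited outcome exactly, so it is an inherited cognate, not a loan.

inherited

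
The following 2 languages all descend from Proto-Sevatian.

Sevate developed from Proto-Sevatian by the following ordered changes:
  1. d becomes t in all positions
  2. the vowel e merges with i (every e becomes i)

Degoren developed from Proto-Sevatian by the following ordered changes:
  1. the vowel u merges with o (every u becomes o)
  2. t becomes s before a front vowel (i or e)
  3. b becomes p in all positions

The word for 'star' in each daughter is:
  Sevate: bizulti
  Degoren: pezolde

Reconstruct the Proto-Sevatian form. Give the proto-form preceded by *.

Position 2: Sevate has i, Degoren has e. Degoren preserves e here (none of its changes turn any other segment into e), so the proto-segment is *e.
Position 4: Sevate has u, Degoren has o. Sevate preserves u here (none of its changes turn any other segment into u), so the proto-segment is *u.
Position 6: Sevate has t, Degoren has d. Degoren preserves d here (none of its changes turn any other segment into d), so the proto-segment is *d.
Continuing position by position gives *bezulde; check it forward:
Sevate: start from *bezulde.
  rule 1 (unconditioned shift): bezulde → bezulte
  rule 2 (vowel merger): bezulte → bizulti
  ⇒ Sevate bizulti
Degoren: *bezulde > bezolde > pezolde  (by vowel merger, unconditioned shift)
*bezulde is the unique common source.

*bezulde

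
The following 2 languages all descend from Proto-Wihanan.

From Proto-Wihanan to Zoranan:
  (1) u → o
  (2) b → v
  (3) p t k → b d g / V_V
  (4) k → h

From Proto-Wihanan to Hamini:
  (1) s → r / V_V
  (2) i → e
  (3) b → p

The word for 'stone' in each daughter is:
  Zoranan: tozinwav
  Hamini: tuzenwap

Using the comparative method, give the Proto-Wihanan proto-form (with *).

*tuzinwab

Position 8: Zoranan has v, Hamini has p. Taking the neighbouring segments as reconstructed: Zoranan v could go back to *b or *v; Hamini p could go back to *p or *b — the one source consistent with every daughter is *b.
Position 2: Zoranan has o, Hamini has u. Hamini preserves u here (none of its changes turn any other segment into u), so the proto-segment is *u.
Position 4: Zoranan has i, Hamini has e. Zoranan preserves i here (none of its changes turn any other segment into i), so the proto-segment is *i.
This points to *tuzinwab. Verify forward in each daughter:
Zoranan: start from *tuzinwab.
  rule 1 (vowel merger): tuzinwab → tozinwab
  rule 2 (unconditioned shift): tozinwab → tozinwav
  rule 3: no change — tozinwav
  rule 4: no change — tozinwav
  ⇒ Zoranan tozinwav
Hamini: *tuzinwab > tuzenwab > tuzenwap  (by vowel merger, unconditioned shift)
Only *tuzinwab yields all of Zoranan tozinwav, Hamini tuzenwap.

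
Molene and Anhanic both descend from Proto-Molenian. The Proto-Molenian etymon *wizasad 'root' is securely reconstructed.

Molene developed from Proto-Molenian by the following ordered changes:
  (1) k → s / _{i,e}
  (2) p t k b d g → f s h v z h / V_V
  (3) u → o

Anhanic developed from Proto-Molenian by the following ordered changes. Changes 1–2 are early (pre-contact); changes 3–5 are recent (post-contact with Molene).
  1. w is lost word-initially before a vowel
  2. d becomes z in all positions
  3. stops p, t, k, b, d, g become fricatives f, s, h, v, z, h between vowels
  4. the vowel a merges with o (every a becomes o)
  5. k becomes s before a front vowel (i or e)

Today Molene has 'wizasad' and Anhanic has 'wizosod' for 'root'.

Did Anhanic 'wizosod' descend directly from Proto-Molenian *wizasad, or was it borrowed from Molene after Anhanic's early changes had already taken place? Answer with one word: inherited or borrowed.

borrowed

If inherited, *wizasad would pass through all of Anhanic's changes:
Anhanic: start from *wizasad.
  rule 1 (glide loss): wizasad → izasad
  rule 2 (unconditioned shift): izasad → izasaz
  rule 3: no change — izasaz
  rule 4 (vowel merger): izasaz → izosoz
  rule 5: no change — izosoz
  ⇒ Anhanic izosoz
If borrowed from Molene 'wizasad' after the early changes, it would undergo only the recent ones:
  rule 3 (intervocalic lenition): no change (wizasad)
  rule 4 (vowel merger): wizasad → wizosod
  rule 5 (palatalisation): no change (wizosod)
  ⇒ as a loan: wizosod
Anhanic 'wizosod' matches the loan outcome 'wizosod', not the inherited 'izosoz' — it skipped the early Anhanic changes, so it was borrowed from Molene.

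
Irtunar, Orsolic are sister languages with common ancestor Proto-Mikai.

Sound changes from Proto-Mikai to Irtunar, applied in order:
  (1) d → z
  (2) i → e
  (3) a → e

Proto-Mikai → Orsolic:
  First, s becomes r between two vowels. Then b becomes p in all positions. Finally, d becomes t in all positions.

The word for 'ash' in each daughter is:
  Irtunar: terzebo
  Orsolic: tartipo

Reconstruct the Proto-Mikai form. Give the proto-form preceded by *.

Position 6: Irtunar has b, Orsolic has p. Irtunar preserves b here (none of its changes turn any other segment into b), so the proto-segment is *b.
Position 5: Irtunar has e, Orsolic has i. Orsolic preserves i here (none of its changes turn any other segment into i), so the proto-segment is *i.
Position 4: Irtunar has z, Orsolic has t. Taking the neighbouring segments as reconstructed: Irtunar z could go back to *d or *z; Orsolic t could go back to *t or *d — the one source consistent with every daughter is *d.
This points to *tardibo. Verify forward in each daughter:
Irtunar: *tardibo > tarzibo > tarzebo > terzebo  (by unconditioned shift, vowel merger, vowel merger)
Orsolic: *tardibo
  tardibo (rule 1 does not apply)
  tardibo → tardipo   [unconditioned shift]
  tardipo → tartipo   [unconditioned shift]
  giving Orsolic tartipo.
*tardibo is the unique common source.

*tardibo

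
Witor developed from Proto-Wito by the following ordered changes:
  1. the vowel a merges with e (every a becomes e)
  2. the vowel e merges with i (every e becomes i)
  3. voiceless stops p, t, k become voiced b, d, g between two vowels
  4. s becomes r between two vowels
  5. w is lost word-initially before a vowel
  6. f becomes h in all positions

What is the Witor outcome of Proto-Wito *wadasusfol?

idirushol

Witor: *wadasusfol > wedesusfol > widisusfol > widirusfol > idirusfol > idirushol  (by vowel merger, vowel merger, rhotacism, glide loss, unconditioned shift)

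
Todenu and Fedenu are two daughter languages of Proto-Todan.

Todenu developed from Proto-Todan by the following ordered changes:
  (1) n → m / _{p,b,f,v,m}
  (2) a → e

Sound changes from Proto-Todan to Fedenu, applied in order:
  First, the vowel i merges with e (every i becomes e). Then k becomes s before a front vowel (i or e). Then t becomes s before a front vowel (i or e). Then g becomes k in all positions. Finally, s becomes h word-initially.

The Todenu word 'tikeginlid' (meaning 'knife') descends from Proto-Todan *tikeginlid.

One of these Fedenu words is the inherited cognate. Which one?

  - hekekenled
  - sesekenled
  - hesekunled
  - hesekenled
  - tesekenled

hesekenled

Fedenu: *tikeginlid > tekegenled > tesegenled > sesegenled > sesekenled > hesekenled  (by vowel merger, palatalisation, palatalisation, unconditioned shift, debuccalisation)
The other candidates each miss or misapply at least one Fedenu change.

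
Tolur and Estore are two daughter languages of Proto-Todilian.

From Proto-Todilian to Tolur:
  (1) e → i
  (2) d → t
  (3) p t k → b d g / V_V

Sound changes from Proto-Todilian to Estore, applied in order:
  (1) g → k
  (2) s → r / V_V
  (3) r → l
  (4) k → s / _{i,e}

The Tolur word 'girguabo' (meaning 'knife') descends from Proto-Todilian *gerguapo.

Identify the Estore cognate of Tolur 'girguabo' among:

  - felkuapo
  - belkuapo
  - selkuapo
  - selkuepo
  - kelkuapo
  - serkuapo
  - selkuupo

Estore: *gerguapo > kerkuapo > kelkuapo > selkuapo  (by unconditioned shift, unconditioned shift, palatalisation)
The other candidates each miss or misapply at least one Estore change.

selkuapo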